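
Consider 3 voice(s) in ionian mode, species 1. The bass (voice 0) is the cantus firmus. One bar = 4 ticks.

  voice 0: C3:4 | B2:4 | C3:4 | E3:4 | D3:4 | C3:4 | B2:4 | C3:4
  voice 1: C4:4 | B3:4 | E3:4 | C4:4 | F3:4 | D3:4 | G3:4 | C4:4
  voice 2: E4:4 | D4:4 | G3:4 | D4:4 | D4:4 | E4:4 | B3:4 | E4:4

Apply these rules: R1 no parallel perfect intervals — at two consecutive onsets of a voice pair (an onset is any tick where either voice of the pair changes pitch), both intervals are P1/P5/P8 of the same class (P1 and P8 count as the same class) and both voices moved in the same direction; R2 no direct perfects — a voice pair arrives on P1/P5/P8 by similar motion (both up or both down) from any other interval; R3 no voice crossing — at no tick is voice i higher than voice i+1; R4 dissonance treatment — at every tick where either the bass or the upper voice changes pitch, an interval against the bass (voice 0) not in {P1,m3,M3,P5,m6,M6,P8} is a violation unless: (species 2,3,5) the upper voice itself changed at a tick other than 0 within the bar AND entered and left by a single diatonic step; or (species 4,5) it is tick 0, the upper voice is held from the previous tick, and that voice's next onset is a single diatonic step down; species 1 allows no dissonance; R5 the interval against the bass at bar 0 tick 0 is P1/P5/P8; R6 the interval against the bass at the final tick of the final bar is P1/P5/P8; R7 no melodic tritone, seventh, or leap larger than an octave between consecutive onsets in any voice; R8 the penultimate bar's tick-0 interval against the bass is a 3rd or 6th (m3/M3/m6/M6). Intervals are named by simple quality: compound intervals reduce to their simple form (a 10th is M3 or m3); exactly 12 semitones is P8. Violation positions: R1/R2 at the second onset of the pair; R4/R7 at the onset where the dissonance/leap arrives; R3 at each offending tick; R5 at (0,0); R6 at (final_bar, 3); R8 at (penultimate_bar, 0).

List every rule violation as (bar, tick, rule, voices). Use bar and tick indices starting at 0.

bar 0: v0=C3 v1=C4 v2=E4 downbeat M3
bar 1: v0=B2 v1=B3 v2=D4 downbeat m3
bar 2: v0=C3 v1=E3 v2=G3 downbeat P5
bar 3: v0=E3 v1=C4 v2=D4 downbeat m7
bar 4: v0=D3 v1=F3 v2=D4 downbeat P8
bar 5: v0=C3 v1=D3 v2=E4 downbeat M3
bar 6: v0=B2 v1=G3 v2=B3 downbeat P8
bar 7: v0=C3 v1=C4 v2=E4 downbeat M3
  -> R5 @ bar 0 tick 0 v(0, 2): opens on M3
  -> R1 @ bar 1 tick 0 v(0, 1): C3/C4 P8 -> B2/B3 P8 similar
  -> R4 @ bar 3 tick 0 v(0, 2): E3/D4 m7 untreated
  -> R4 @ bar 5 tick 0 v(0, 1): C3/D3 M2 untreated
  -> R2 @ bar 6 tick 0 v(0, 2): C3/E4 M3 -> B2/B3 P8 similar
  -> R8 @ bar 6 tick 0 v(0, 2): penult P8 not 3rd/6th
  -> R2 @ bar 7 tick 0 v(0, 1): B2/G3 m6 -> C3/C4 P8 similar
  -> R6 @ bar 7 tick 3 v(0, 2): closes on M3

(0, 0, R5, (0, 2))
(1, 0, R1, (0, 1))
(3, 0, R4, (0, 2))
(5, 0, R4, (0, 1))
(6, 0, R2, (0, 2))
(6, 0, R8, (0, 2))
(7, 0, R2, (0, 1))
(7, 3, R6, (0, 2))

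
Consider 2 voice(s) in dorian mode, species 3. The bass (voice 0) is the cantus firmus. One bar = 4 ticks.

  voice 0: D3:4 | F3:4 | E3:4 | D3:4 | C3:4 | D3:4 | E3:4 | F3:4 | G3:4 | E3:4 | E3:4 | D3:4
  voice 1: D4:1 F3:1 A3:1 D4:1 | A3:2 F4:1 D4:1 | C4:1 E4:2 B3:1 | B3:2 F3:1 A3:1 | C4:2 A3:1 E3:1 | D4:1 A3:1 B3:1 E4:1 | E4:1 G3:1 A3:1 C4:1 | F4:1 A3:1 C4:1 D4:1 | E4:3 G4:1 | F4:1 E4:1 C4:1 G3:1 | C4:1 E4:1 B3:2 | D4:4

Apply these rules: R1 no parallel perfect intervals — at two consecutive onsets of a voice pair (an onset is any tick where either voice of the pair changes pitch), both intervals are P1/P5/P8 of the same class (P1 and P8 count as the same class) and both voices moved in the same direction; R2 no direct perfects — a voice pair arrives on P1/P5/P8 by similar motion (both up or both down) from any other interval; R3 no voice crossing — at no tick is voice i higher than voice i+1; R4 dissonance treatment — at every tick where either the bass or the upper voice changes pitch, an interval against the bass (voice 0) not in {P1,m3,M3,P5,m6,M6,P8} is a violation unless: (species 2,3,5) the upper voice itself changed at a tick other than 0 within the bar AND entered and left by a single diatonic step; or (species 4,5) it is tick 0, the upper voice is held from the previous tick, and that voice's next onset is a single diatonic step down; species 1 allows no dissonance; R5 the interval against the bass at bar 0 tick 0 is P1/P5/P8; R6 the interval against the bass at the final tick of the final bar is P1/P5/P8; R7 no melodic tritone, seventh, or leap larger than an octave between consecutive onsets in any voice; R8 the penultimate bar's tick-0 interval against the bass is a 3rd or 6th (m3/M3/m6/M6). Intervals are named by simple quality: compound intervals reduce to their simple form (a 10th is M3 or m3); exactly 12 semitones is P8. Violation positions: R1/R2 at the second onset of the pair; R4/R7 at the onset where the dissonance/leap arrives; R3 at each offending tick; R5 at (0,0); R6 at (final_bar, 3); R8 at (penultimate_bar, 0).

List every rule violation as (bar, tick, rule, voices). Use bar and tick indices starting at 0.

(3, 2, R7, (1,))
(5, 0, R2, (0, 1))
(5, 0, R7, (1,))
(5, 3, R4, (0, 1))
(6, 2, R4, (0, 1))
(7, 0, R2, (0, 1))
(9, 0, R4, (0, 1))

bar 0: v0=D3 v1=D4 downbeat P8
bar 1: v0=F3 v1=A3 downbeat M3
bar 2: v0=E3 v1=C4 downbeat m6
bar 3: v0=D3 v1=B3 downbeat M6
bar 4: v0=C3 v1=C4 downbeat P8
bar 5: v0=D3 v1=D4 downbeat P8
bar 6: v0=E3 v1=E4 downbeat P8
bar 7: v0=F3 v1=F4 downbeat P8
bar 8: v0=G3 v1=E4 downbeat M6
bar 9: v0=E3 v1=F4 downbeat m2
bar 10: v0=E3 v1=C4 downbeat m6
bar 11: v0=D3 v1=D4 downbeat P8
  -> R7 @ bar 3 tick 2 v(1,): B3->F3 leap 6st
  -> R2 @ bar 5 tick 0 v(0, 1): C3/E3 M3 -> D3/D4 P8 similar
  -> R7 @ bar 5 tick 0 v(1,): E3->D4 leap 10st
  -> R4 @ bar 5 tick 3 v(0, 1): D3/E4 M2 untreated
  -> R4 @ bar 6 tick 2 v(0, 1): E3/A3 P4 untreated
  -> R2 @ bar 7 tick 0 v(0, 1): E3/C4 m6 -> F3/F4 P8 similar
  -> R4 @ bar 9 tick 0 v(0, 1): E3/F4 m2 untreated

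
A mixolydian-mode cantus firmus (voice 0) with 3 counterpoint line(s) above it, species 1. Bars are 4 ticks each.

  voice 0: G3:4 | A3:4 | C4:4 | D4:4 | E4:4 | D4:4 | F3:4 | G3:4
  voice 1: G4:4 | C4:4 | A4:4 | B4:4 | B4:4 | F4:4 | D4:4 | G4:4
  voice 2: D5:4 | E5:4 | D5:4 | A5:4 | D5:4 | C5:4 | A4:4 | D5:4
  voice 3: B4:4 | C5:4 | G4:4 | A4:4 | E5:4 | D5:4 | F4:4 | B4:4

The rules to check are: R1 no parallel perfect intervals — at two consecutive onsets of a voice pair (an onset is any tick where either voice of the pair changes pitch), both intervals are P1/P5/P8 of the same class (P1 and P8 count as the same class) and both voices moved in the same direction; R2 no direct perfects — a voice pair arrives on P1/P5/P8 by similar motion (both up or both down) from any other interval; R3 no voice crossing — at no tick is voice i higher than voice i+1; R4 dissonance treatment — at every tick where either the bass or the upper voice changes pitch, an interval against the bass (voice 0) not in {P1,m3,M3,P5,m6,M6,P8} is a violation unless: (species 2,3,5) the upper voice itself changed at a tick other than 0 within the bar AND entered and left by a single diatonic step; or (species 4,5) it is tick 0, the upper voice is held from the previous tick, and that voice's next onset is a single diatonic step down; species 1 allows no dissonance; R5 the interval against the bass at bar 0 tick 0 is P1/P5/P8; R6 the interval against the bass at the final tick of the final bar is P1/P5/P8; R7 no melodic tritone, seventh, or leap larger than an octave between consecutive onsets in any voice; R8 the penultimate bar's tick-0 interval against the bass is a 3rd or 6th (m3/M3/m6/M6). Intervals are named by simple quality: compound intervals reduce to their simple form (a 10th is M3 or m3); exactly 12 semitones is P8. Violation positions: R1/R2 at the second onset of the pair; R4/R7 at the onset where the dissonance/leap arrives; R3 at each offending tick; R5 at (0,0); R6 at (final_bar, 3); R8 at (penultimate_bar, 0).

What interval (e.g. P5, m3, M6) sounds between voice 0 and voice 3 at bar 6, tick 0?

voice 0=F3 voice 3=F4 -> P8

P8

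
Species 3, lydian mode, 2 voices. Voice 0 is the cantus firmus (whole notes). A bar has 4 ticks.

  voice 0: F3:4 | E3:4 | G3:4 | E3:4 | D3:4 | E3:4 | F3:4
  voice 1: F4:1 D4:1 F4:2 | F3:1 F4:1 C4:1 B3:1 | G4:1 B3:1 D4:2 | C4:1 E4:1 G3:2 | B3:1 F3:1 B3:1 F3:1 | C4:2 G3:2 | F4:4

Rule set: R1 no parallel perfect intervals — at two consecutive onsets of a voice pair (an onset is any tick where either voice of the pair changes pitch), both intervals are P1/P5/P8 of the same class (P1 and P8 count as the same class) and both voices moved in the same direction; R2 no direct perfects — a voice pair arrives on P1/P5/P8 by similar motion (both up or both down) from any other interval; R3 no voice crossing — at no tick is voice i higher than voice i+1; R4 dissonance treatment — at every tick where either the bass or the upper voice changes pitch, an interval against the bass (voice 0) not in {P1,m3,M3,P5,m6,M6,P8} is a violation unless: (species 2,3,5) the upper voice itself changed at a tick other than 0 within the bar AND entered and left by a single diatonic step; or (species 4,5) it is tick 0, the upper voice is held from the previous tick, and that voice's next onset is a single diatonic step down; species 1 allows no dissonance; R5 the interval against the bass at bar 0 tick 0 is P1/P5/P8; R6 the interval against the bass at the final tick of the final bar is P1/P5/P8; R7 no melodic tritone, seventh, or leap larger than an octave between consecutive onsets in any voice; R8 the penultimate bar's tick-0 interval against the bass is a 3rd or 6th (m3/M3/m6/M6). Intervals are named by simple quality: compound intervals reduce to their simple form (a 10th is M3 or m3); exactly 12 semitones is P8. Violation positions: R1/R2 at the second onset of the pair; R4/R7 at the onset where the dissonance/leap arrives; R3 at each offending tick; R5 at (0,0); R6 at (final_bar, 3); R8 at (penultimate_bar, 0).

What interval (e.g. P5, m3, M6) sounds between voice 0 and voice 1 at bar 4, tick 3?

m3

voice 0=D3 voice 1=F3 -> m3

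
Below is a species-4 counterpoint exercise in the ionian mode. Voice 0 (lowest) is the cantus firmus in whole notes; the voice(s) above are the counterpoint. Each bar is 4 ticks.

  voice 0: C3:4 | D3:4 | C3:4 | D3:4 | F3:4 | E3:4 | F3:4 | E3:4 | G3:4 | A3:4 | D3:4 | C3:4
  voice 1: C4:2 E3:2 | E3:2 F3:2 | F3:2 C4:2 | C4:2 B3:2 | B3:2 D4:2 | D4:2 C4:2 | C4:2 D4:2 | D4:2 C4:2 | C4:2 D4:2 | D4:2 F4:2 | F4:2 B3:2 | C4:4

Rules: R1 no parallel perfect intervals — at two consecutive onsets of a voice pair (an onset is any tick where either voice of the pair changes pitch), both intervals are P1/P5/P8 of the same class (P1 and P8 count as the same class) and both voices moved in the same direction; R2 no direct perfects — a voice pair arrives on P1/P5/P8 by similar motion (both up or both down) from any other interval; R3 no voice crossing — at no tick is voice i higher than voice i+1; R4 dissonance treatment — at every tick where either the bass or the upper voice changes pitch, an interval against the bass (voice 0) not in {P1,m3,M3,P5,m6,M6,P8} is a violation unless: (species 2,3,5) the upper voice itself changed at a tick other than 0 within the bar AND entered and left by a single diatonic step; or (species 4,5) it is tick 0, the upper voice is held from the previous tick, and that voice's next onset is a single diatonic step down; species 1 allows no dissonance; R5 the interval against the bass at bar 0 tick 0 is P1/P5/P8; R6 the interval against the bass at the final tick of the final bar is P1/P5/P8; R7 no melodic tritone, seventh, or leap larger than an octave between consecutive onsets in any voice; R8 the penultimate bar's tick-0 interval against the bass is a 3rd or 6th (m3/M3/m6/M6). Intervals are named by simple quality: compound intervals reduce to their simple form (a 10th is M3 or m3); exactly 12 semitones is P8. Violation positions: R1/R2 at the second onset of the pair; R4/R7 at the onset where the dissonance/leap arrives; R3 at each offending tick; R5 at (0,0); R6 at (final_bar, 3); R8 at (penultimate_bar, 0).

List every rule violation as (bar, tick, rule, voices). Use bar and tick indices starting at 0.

bar 0: v0=C3 v1=C4 downbeat P8
bar 1: v0=D3 v1=E3 downbeat M2
bar 2: v0=C3 v1=F3 downbeat P4
bar 3: v0=D3 v1=C4 downbeat m7
bar 4: v0=F3 v1=B3 downbeat TT
bar 5: v0=E3 v1=D4 downbeat m7
bar 6: v0=F3 v1=C4 downbeat P5
bar 7: v0=E3 v1=D4 downbeat m7
bar 8: v0=G3 v1=C4 downbeat P4
bar 9: v0=A3 v1=D4 downbeat P4
bar 10: v0=D3 v1=F4 downbeat m3
bar 11: v0=C3 v1=C4 downbeat P8
  -> R4 @ bar 1 tick 0 v(0, 1): D3/E3 M2 untreated
  -> R4 @ bar 2 tick 0 v(0, 1): C3/F3 P4 untreated
  -> R4 @ bar 4 tick 0 v(0, 1): F3/B3 TT untreated
  -> R4 @ bar 8 tick 0 v(0, 1): G3/C4 P4 untreated
  -> R4 @ bar 9 tick 0 v(0, 1): A3/D4 P4 untreated
  -> R7 @ bar 10 tick 2 v(1,): F4->B3 leap 6st

(1, 0, R4, (0, 1))
(2, 0, R4, (0, 1))
(4, 0, R4, (0, 1))
(8, 0, R4, (0, 1))
(9, 0, R4, (0, 1))
(10, 2, R7, (1,))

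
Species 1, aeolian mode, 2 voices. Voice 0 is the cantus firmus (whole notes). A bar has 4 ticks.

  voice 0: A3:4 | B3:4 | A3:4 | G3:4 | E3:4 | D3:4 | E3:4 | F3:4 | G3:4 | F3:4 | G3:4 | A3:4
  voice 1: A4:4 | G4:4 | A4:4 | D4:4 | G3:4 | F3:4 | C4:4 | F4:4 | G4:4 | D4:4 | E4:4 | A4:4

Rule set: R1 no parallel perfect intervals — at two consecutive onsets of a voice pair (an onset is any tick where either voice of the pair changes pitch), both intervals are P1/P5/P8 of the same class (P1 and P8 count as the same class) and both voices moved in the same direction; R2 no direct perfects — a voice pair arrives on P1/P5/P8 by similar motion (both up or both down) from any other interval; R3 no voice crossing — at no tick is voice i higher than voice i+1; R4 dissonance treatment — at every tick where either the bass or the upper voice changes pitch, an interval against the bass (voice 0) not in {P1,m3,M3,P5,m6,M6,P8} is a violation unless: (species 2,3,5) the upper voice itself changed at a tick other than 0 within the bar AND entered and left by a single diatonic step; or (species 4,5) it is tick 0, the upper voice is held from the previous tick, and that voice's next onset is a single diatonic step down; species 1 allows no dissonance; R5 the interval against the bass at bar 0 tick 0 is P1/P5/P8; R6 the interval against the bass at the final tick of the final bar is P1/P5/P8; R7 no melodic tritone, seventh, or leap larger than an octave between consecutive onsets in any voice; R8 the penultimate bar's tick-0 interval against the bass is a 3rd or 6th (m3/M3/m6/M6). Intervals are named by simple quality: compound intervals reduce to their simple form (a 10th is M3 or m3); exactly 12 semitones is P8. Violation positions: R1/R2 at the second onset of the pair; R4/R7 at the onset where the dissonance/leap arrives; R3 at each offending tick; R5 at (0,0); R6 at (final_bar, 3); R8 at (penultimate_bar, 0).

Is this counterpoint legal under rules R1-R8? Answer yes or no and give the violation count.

bar 0: v0=A3 v1=A4 (P8)
bar 1: v0=B3 v1=G4 (m6)
bar 2: v0=A3 v1=A4 (P8)
bar 3: v0=G3 v1=D4 (P5)
bar 4: v0=E3 v1=G3 (m3)
bar 5: v0=D3 v1=F3 (m3)
bar 6: v0=E3 v1=C4 (m6)
bar 7: v0=F3 v1=F4 (P8)
bar 8: v0=G3 v1=G4 (P8)
bar 9: v0=F3 v1=D4 (M6)
bar 10: v0=G3 v1=E4 (M6)
bar 11: v0=A3 v1=A4 (P8)
  R2 @ bar3.0: A3/A4 P8 -> G3/D4 P5 similar
  R2 @ bar7.0: E3/C4 m6 -> F3/F4 P8 similar
  R1 @ bar8.0: F3/F4 P8 -> G3/G4 P8 similar
  R2 @ bar11.0: G3/E4 M6 -> A3/A4 P8 similar

No (4 violations)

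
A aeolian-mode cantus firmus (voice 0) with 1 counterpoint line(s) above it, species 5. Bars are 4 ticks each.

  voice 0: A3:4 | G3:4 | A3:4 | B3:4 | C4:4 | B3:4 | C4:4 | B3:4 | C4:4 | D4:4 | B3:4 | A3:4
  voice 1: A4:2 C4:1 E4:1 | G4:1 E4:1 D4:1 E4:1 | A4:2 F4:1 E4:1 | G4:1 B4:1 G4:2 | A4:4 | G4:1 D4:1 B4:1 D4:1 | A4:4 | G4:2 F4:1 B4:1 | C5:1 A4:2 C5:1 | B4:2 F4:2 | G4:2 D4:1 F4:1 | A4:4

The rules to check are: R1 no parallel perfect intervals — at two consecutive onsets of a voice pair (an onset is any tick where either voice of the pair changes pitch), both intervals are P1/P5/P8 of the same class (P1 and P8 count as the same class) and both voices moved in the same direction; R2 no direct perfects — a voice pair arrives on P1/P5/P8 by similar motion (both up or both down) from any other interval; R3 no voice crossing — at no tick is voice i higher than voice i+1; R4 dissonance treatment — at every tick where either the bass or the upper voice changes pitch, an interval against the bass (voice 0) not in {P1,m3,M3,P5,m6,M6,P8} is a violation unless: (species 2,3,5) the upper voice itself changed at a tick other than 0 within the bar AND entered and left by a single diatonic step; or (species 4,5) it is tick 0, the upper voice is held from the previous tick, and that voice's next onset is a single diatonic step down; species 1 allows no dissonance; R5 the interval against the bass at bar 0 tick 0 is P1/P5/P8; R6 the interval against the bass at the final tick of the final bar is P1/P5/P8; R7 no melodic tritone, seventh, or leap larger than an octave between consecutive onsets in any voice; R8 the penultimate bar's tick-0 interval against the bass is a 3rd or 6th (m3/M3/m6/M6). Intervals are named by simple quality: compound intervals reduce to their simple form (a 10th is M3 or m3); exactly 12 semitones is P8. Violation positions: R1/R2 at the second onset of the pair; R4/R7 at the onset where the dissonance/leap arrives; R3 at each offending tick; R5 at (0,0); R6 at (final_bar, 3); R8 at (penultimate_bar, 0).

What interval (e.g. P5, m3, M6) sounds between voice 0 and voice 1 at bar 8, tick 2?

M6

voice 0=C4 voice 1=A4 -> M6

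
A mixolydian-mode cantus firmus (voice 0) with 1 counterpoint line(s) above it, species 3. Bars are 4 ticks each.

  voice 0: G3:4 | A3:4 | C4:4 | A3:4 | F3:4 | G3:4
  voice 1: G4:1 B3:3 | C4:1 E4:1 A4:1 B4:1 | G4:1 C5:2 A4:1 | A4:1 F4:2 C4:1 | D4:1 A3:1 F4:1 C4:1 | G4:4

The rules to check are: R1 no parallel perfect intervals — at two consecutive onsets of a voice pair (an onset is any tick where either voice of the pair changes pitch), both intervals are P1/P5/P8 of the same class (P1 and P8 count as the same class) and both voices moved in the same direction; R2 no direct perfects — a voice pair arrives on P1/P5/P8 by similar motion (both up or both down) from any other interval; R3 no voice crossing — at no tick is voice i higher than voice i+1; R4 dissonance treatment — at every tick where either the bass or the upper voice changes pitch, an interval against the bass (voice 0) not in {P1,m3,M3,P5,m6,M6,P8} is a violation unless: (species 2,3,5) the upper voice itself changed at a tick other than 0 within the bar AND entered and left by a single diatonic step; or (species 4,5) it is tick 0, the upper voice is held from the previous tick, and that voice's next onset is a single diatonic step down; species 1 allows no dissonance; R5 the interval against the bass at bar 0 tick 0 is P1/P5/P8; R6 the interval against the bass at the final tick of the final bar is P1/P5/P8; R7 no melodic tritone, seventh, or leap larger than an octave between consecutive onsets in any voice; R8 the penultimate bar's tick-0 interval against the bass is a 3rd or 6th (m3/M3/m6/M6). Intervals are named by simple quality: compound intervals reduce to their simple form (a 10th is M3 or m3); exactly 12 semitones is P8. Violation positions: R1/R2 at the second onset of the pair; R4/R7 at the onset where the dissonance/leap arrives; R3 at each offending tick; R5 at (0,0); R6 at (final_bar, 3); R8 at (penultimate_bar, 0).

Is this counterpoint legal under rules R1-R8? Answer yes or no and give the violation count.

bar 0: v0=G3 v1=G4 (P8)
bar 1: v0=A3 v1=C4 (m3)
bar 2: v0=C4 v1=G4 (P5)
bar 3: v0=A3 v1=A4 (P8)
bar 4: v0=F3 v1=D4 (M6)
bar 5: v0=G3 v1=G4 (P8)
  R4 @ bar1.3: A3/B4 M2 untreated
  R2 @ bar5.0: F3/C4 P5 -> G3/G4 P8 similar

No (2 violations)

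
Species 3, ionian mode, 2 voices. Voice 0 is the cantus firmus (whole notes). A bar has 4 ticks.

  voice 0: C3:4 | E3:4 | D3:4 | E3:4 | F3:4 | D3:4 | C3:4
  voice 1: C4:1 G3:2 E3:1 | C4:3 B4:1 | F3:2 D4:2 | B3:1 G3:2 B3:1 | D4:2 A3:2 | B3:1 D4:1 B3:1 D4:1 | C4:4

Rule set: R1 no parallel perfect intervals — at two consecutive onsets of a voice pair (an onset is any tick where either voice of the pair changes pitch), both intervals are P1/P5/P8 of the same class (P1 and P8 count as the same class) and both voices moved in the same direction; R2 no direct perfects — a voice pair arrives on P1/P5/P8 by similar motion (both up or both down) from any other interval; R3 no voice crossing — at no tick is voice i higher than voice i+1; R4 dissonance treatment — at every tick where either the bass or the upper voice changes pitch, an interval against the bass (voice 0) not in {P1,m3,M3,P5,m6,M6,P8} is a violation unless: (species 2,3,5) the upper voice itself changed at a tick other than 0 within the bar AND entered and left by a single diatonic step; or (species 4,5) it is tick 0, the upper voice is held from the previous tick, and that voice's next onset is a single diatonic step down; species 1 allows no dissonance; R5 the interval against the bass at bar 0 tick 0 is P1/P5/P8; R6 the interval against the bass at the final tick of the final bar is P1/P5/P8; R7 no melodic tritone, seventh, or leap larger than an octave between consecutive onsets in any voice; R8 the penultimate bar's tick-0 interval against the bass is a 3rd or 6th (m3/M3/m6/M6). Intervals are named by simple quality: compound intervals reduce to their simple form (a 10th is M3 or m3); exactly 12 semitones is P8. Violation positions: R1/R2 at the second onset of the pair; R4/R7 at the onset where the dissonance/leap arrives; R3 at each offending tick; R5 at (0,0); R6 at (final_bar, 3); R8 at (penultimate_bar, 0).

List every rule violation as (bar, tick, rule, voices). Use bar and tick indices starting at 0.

(1, 3, R7, (1,))
(2, 0, R7, (1,))
(6, 0, R1, (0, 1))

bar 0: v0=C3 v1=C4 downbeat P8
bar 1: v0=E3 v1=C4 downbeat m6
bar 2: v0=D3 v1=F3 downbeat m3
bar 3: v0=E3 v1=B3 downbeat P5
bar 4: v0=F3 v1=D4 downbeat M6
bar 5: v0=D3 v1=B3 downbeat M6
bar 6: v0=C3 v1=C4 downbeat P8
  -> R7 @ bar 1 tick 3 v(1,): C4->B4 leap 11st
  -> R7 @ bar 2 tick 0 v(1,): B4->F3 leap 18st
  -> R1 @ bar 6 tick 0 v(0, 1): D3/D4 P8 -> C3/C4 P8 similar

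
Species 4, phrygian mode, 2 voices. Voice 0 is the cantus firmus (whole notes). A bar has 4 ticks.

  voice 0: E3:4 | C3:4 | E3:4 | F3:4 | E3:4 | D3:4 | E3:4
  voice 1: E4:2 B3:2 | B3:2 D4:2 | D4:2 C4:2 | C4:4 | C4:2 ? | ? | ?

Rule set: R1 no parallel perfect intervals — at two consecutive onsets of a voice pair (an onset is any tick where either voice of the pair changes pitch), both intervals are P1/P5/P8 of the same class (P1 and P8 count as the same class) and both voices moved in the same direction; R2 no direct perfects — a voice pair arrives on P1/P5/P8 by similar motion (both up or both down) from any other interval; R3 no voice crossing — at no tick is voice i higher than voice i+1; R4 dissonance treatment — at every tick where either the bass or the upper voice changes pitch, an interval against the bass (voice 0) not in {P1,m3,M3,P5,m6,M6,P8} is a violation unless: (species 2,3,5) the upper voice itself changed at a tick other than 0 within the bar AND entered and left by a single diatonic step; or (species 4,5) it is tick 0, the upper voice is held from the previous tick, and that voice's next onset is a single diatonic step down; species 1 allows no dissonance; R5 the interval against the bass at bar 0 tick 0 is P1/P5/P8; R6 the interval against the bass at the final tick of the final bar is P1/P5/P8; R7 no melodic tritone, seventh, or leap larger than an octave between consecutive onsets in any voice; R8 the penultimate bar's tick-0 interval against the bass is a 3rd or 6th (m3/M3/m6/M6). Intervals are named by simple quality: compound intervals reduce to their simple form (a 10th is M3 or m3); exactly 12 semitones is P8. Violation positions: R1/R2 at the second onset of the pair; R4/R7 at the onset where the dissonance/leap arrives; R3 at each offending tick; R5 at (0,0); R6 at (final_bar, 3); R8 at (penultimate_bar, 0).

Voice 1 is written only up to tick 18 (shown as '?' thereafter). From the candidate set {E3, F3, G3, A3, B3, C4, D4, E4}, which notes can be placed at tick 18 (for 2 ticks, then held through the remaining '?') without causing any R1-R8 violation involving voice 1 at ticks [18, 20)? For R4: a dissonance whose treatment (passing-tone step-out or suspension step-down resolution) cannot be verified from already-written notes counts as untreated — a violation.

{B3, C4, E3, E4, G3}

E3: legal
F3: violates R4
G3: legal
A3: violates R4
B3: legal
C4: legal
D4: violates R4
E4: legal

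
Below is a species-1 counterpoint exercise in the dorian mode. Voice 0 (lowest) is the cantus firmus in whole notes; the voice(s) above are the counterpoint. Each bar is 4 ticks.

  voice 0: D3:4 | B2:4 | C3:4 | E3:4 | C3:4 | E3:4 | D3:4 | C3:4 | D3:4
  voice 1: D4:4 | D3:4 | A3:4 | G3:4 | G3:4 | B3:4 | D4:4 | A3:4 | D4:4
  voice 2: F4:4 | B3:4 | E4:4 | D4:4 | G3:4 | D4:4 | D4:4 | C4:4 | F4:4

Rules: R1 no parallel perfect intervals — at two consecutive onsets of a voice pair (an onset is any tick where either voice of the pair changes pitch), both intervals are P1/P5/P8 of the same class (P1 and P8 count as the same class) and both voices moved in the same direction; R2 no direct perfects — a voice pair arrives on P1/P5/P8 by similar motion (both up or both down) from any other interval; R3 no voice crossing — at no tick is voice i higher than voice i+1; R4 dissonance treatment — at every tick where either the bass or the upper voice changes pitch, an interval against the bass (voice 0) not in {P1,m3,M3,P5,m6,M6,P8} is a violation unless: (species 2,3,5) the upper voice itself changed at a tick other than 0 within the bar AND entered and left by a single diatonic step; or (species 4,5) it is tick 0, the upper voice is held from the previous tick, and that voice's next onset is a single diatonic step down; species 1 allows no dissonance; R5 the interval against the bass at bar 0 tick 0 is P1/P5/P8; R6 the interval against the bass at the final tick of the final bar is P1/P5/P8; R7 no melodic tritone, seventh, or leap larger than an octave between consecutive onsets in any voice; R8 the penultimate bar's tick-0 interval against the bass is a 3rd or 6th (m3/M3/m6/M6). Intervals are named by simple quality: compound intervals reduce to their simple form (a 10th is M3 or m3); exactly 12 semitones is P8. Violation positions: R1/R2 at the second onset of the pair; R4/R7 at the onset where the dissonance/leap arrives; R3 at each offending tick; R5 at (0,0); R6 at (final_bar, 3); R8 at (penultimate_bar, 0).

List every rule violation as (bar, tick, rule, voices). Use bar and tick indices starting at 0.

bar 0: v0=D3 v1=D4 v2=F4 downbeat m3
bar 1: v0=B2 v1=D3 v2=B3 downbeat P8
bar 2: v0=C3 v1=A3 v2=E4 downbeat M3
bar 3: v0=E3 v1=G3 v2=D4 downbeat m7
bar 4: v0=C3 v1=G3 v2=G3 downbeat P5
bar 5: v0=E3 v1=B3 v2=D4 downbeat m7
bar 6: v0=D3 v1=D4 v2=D4 downbeat P8
bar 7: v0=C3 v1=A3 v2=C4 downbeat P8
bar 8: v0=D3 v1=D4 v2=F4 downbeat m3
  -> R5 @ bar 0 tick 0 v(0, 2): opens on m3
  -> R2 @ bar 1 tick 0 v(0, 2): D3/F4 m3 -> B2/B3 P8 similar
  -> R7 @ bar 1 tick 0 v(2,): F4->B3 leap 6st
  -> R2 @ bar 2 tick 0 v(1, 2): D3/B3 M6 -> A3/E4 P5 similar
  -> R1 @ bar 3 tick 0 v(1, 2): A3/E4 P5 -> G3/D4 P5 similar
  -> R4 @ bar 3 tick 0 v(0, 2): E3/D4 m7 untreated
  -> R2 @ bar 4 tick 0 v(0, 2): E3/D4 m7 -> C3/G3 P5 similar
  -> R1 @ bar 5 tick 0 v(0, 1): C3/G3 P5 -> E3/B3 P5 similar
  -> R4 @ bar 5 tick 0 v(0, 2): E3/D4 m7 untreated
  -> R1 @ bar 7 tick 0 v(0, 2): D3/D4 P8 -> C3/C4 P8 similar
  -> R8 @ bar 7 tick 0 v(0, 2): penult P8 not 3rd/6th
  -> R2 @ bar 8 tick 0 v(0, 1): C3/A3 M6 -> D3/D4 P8 similar
  -> R6 @ bar 8 tick 3 v(0, 2): closes on m3

(0, 0, R5, (0, 2))
(1, 0, R2, (0, 2))
(1, 0, R7, (2,))
(2, 0, R2, (1, 2))
(3, 0, R1, (1, 2))
(3, 0, R4, (0, 2))
(4, 0, R2, (0, 2))
(5, 0, R1, (0, 1))
(5, 0, R4, (0, 2))
(7, 0, R1, (0, 2))
(7, 0, R8, (0, 2))
(8, 0, R2, (0, 1))
(8, 3, R6, (0, 2))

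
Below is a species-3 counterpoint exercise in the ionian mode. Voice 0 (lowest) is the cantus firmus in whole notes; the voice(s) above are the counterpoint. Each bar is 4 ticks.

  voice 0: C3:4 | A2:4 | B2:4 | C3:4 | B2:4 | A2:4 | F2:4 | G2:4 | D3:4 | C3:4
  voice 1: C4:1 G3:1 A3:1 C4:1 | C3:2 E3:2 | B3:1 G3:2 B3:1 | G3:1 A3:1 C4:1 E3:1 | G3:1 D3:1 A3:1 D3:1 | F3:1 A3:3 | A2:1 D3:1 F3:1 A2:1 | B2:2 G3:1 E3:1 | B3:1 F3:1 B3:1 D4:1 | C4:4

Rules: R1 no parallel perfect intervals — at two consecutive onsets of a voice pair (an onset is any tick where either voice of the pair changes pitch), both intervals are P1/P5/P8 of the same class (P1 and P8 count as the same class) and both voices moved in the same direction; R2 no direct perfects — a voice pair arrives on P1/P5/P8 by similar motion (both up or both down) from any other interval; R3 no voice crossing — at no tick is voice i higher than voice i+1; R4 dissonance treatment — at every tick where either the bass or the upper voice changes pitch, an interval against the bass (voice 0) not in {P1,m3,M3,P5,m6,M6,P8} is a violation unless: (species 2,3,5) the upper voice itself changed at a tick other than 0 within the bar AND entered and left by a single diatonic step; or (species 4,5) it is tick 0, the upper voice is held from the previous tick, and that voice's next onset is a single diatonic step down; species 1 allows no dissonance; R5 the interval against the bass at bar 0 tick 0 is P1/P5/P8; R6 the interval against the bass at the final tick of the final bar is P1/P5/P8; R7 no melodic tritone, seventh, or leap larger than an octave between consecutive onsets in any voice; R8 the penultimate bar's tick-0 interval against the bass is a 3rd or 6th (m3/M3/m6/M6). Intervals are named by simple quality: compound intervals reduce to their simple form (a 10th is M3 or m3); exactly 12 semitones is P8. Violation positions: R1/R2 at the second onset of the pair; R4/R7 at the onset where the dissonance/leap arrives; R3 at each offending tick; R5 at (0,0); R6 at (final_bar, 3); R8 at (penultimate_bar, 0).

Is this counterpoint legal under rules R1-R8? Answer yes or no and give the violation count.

bar 0: v0=C3 v1=C4 (P8)
bar 1: v0=A2 v1=C3 (m3)
bar 2: v0=B2 v1=B3 (P8)
bar 3: v0=C3 v1=G3 (P5)
bar 4: v0=B2 v1=G3 (m6)
bar 5: v0=A2 v1=F3 (m6)
bar 6: v0=F2 v1=A2 (M3)
bar 7: v0=G2 v1=B2 (M3)
bar 8: v0=D3 v1=B3 (M6)
bar 9: v0=C3 v1=C4 (P8)
  R2 @ bar2.0: A2/E3 P5 -> B2/B3 P8 similar
  R4 @ bar4.2: B2/A3 m7 untreated
  R7 @ bar8.1: B3->F3 leap 6st
  R7 @ bar8.2: F3->B3 leap 6st
  R1 @ bar9.0: D3/D4 P8 -> C3/C4 P8 similar

No (5 violations)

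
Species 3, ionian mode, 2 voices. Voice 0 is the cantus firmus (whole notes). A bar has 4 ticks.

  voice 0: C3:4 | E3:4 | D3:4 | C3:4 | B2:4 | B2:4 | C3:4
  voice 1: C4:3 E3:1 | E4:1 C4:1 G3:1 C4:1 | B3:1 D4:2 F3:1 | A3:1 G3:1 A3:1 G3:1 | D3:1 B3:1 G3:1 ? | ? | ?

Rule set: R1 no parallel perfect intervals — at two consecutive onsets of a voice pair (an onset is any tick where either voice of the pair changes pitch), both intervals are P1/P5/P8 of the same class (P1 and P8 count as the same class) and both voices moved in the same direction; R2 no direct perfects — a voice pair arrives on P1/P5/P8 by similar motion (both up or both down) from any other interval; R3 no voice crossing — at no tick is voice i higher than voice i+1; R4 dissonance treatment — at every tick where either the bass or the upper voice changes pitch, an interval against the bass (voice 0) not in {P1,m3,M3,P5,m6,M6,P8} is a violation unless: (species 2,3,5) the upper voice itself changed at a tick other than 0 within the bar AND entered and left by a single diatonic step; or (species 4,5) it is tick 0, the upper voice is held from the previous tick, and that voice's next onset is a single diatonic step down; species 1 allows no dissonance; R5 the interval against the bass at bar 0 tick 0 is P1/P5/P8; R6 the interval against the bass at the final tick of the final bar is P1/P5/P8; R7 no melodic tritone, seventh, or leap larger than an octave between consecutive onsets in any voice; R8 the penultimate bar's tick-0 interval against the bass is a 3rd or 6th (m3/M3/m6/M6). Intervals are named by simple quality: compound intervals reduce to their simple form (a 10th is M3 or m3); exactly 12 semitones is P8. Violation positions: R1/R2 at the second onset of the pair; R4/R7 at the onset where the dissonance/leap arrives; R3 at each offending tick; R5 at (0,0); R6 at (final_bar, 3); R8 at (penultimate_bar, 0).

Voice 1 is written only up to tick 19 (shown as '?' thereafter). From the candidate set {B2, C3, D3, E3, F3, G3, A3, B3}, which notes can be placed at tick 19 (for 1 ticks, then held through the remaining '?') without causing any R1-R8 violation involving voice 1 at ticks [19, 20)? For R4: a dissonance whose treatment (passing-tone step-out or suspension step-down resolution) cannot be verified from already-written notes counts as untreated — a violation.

{B2, B3, D3, G3}

B2: legal
C3: violates R4
D3: legal
E3: violates R4
F3: violates R4
G3: legal
A3: violates R4
B3: legal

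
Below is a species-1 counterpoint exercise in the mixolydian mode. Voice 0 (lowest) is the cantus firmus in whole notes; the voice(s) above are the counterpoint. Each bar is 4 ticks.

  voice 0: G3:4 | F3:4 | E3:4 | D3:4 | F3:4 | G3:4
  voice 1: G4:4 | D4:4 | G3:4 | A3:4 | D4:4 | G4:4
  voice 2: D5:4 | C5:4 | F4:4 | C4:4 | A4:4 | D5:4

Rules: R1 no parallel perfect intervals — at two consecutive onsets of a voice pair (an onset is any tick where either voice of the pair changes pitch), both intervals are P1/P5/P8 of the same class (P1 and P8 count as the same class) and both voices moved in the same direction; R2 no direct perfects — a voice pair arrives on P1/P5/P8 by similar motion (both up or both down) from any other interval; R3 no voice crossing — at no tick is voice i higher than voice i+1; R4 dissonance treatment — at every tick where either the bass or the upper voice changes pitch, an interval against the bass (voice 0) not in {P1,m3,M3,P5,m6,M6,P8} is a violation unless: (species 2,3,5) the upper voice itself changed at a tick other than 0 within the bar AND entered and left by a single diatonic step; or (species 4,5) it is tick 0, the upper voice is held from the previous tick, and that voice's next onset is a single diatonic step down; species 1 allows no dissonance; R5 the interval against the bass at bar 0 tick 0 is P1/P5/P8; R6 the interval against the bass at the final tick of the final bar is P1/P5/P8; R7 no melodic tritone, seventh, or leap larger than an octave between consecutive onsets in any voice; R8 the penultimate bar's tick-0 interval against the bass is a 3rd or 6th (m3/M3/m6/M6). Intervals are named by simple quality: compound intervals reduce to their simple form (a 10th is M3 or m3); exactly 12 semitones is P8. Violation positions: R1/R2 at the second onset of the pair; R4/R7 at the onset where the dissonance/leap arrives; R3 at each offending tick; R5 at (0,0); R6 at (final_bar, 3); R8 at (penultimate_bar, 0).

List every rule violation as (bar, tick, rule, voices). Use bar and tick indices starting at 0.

(1, 0, R1, (0, 2))
(2, 0, R4, (0, 2))
(3, 0, R4, (0, 2))
(4, 0, R2, (1, 2))
(5, 0, R1, (1, 2))
(5, 0, R2, (0, 1))
(5, 0, R2, (0, 2))

bar 0: v0=G3 v1=G4 v2=D5 downbeat P5
bar 1: v0=F3 v1=D4 v2=C5 downbeat P5
bar 2: v0=E3 v1=G3 v2=F4 downbeat m2
bar 3: v0=D3 v1=A3 v2=C4 downbeat m7
bar 4: v0=F3 v1=D4 v2=A4 downbeat M3
bar 5: v0=G3 v1=G4 v2=D5 downbeat P5
  -> R1 @ bar 1 tick 0 v(0, 2): G3/D5 P5 -> F3/C5 P5 similar
  -> R4 @ bar 2 tick 0 v(0, 2): E3/F4 m2 untreated
  -> R4 @ bar 3 tick 0 v(0, 2): D3/C4 m7 untreated
  -> R2 @ bar 4 tick 0 v(1, 2): A3/C4 m3 -> D4/A4 P5 similar
  -> R1 @ bar 5 tick 0 v(1, 2): D4/A4 P5 -> G4/D5 P5 similar
  -> R2 @ bar 5 tick 0 v(0, 1): F3/D4 M6 -> G3/G4 P8 similar
  -> R2 @ bar 5 tick 0 v(0, 2): F3/A4 M3 -> G3/D5 P5 similar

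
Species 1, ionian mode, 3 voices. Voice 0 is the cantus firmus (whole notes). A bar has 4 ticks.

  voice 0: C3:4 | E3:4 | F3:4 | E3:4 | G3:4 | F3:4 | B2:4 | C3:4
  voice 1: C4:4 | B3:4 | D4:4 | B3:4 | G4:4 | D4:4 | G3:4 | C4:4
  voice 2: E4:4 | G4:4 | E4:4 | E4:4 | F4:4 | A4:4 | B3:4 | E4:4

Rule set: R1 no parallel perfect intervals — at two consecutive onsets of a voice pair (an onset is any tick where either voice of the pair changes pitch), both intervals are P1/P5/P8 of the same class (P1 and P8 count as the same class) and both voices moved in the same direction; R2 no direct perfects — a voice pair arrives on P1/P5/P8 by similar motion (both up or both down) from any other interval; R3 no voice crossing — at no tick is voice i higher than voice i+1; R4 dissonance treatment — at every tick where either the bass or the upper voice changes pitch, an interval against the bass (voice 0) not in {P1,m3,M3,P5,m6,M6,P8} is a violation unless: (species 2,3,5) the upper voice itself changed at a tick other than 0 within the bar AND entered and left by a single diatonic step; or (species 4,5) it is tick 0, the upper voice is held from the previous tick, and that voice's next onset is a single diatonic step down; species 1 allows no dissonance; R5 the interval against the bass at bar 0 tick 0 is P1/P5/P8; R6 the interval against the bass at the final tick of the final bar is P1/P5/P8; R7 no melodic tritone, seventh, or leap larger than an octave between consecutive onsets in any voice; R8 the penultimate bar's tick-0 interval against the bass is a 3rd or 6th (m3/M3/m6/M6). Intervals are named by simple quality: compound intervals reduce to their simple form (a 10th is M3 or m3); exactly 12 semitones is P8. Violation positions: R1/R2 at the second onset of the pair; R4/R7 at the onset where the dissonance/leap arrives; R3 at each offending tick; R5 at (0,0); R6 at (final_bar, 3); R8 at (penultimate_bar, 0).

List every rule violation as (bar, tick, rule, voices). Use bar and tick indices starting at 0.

(0, 0, R5, (0, 2))
(2, 0, R4, (0, 2))
(3, 0, R2, (0, 1))
(4, 0, R2, (0, 1))
(4, 0, R3, (1, 2))
(4, 0, R4, (0, 2))
(4, 1, R3, (1, 2))
(4, 2, R3, (1, 2))
(4, 3, R3, (1, 2))
(6, 0, R2, (0, 2))
(6, 0, R7, (0,))
(6, 0, R7, (2,))
(6, 0, R8, (0, 2))
(7, 0, R2, (0, 1))
(7, 3, R6, (0, 2))

bar 0: v0=C3 v1=C4 v2=E4 downbeat M3
bar 1: v0=E3 v1=B3 v2=G4 downbeat m3
bar 2: v0=F3 v1=D4 v2=E4 downbeat M7
bar 3: v0=E3 v1=B3 v2=E4 downbeat P8
bar 4: v0=G3 v1=G4 v2=F4 downbeat m7
bar 5: v0=F3 v1=D4 v2=A4 downbeat M3
bar 6: v0=B2 v1=G3 v2=B3 downbeat P8
bar 7: v0=C3 v1=C4 v2=E4 downbeat M3
  -> R5 @ bar 0 tick 0 v(0, 2): opens on M3
  -> R4 @ bar 2 tick 0 v(0, 2): F3/E4 M7 untreated
  -> R2 @ bar 3 tick 0 v(0, 1): F3/D4 M6 -> E3/B3 P5 similar
  -> R2 @ bar 4 tick 0 v(0, 1): E3/B3 P5 -> G3/G4 P8 similar
  -> R3 @ bar 4 tick 0 v(1, 2): G4 above F4
  -> R4 @ bar 4 tick 0 v(0, 2): G3/F4 m7 untreated
  -> R3 @ bar 4 tick 1 v(1, 2): G4 above F4
  -> R3 @ bar 4 tick 2 v(1, 2): G4 above F4
  -> R3 @ bar 4 tick 3 v(1, 2): G4 above F4
  -> R2 @ bar 6 tick 0 v(0, 2): F3/A4 M3 -> B2/B3 P8 similar
  -> R7 @ bar 6 tick 0 v(0,): F3->B2 leap 6st
  -> R7 @ bar 6 tick 0 v(2,): A4->B3 leap 10st
  -> R8 @ bar 6 tick 0 v(0, 2): penult P8 not 3rd/6th
  -> R2 @ bar 7 tick 0 v(0, 1): B2/G3 m6 -> C3/C4 P8 similar
  -> R6 @ bar 7 tick 3 v(0, 2): closes on M3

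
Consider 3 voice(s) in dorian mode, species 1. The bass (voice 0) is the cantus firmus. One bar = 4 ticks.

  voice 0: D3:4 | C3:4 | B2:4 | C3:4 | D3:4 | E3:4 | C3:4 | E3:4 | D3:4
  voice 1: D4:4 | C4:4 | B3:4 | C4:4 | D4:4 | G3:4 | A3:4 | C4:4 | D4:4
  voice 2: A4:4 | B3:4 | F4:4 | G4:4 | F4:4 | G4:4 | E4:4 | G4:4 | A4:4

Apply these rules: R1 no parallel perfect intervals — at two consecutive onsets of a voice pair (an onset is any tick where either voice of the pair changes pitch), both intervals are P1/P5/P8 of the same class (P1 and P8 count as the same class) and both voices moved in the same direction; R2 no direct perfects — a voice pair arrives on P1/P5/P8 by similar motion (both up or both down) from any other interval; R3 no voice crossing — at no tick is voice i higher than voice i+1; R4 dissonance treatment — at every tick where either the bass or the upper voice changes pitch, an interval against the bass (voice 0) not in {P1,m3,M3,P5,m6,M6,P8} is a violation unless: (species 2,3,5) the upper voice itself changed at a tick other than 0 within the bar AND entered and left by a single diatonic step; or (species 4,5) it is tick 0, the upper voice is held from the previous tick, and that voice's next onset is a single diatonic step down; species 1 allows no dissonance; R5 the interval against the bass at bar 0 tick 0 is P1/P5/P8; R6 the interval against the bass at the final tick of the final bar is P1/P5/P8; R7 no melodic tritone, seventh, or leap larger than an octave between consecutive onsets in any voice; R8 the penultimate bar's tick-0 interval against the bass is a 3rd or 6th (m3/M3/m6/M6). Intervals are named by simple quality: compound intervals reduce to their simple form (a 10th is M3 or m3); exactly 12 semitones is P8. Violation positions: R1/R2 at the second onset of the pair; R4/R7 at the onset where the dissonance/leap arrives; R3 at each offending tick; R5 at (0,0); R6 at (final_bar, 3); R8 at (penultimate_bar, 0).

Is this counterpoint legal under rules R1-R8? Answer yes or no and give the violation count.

bar 0: v0=D3 v1=D4 v2=A4 (P5)
bar 1: v0=C3 v1=C4 v2=B3 (M7)
bar 2: v0=B2 v1=B3 v2=F4 (TT)
bar 3: v0=C3 v1=C4 v2=G4 (P5)
bar 4: v0=D3 v1=D4 v2=F4 (m3)
bar 5: v0=E3 v1=G3 v2=G4 (m3)
bar 6: v0=C3 v1=A3 v2=E4 (M3)
bar 7: v0=E3 v1=C4 v2=G4 (m3)
bar 8: v0=D3 v1=D4 v2=A4 (P5)
  R1 @ bar1.0: D3/D4 P8 -> C3/C4 P8 similar
  R3 @ bar1.0: C4 above B3
  R4 @ bar1.0: C3/B3 M7 untreated
  R7 @ bar1.0: A4->B3 leap 10st
  R3 @ bar1.1: C4 above B3
  R3 @ bar1.2: C4 above B3
  R3 @ bar1.3: C4 above B3
  R1 @ bar2.0: C3/C4 P8 -> B2/B3 P8 similar
  R4 @ bar2.0: B2/F4 TT untreated
  R7 @ bar2.0: B3->F4 leap 6st
  R1 @ bar3.0: B2/B3 P8 -> C3/C4 P8 similar
  R2 @ bar3.0: B2/F4 TT -> C3/G4 P5 similar
  R2 @ bar3.0: B3/F4 TT -> C4/G4 P5 similar
  R1 @ bar4.0: C3/C4 P8 -> D3/D4 P8 similar
  R1 @ bar7.0: A3/E4 P5 -> C4/G4 P5 similar
  R1 @ bar8.0: C4/G4 P5 -> D4/A4 P5 similar

No (16 violations)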